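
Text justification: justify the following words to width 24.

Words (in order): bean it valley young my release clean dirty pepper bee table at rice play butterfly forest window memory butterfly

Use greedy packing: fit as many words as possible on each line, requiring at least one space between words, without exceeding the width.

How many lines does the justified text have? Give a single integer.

Answer: 5

Derivation:
Line 1: ['bean', 'it', 'valley', 'young', 'my'] (min_width=23, slack=1)
Line 2: ['release', 'clean', 'dirty'] (min_width=19, slack=5)
Line 3: ['pepper', 'bee', 'table', 'at', 'rice'] (min_width=24, slack=0)
Line 4: ['play', 'butterfly', 'forest'] (min_width=21, slack=3)
Line 5: ['window', 'memory', 'butterfly'] (min_width=23, slack=1)
Total lines: 5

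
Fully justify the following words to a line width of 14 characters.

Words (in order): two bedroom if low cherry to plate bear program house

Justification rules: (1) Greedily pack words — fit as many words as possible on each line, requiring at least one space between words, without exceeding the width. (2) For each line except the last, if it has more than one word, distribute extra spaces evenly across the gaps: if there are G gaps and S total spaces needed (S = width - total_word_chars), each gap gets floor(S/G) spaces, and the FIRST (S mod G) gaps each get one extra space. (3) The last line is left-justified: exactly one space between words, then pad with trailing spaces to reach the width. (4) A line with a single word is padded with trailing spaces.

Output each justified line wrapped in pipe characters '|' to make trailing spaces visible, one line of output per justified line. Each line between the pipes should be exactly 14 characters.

Line 1: ['two', 'bedroom', 'if'] (min_width=14, slack=0)
Line 2: ['low', 'cherry', 'to'] (min_width=13, slack=1)
Line 3: ['plate', 'bear'] (min_width=10, slack=4)
Line 4: ['program', 'house'] (min_width=13, slack=1)

Answer: |two bedroom if|
|low  cherry to|
|plate     bear|
|program house |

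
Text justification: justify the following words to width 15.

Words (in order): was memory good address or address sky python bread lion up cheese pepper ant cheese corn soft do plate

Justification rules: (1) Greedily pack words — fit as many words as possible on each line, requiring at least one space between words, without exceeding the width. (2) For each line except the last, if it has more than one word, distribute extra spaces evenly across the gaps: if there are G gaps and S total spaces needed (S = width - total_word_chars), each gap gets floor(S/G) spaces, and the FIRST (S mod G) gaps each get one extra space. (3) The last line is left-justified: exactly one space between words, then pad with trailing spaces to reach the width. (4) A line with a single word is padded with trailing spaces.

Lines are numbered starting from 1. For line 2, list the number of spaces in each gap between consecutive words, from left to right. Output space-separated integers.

Answer: 6

Derivation:
Line 1: ['was', 'memory', 'good'] (min_width=15, slack=0)
Line 2: ['address', 'or'] (min_width=10, slack=5)
Line 3: ['address', 'sky'] (min_width=11, slack=4)
Line 4: ['python', 'bread'] (min_width=12, slack=3)
Line 5: ['lion', 'up', 'cheese'] (min_width=14, slack=1)
Line 6: ['pepper', 'ant'] (min_width=10, slack=5)
Line 7: ['cheese', 'corn'] (min_width=11, slack=4)
Line 8: ['soft', 'do', 'plate'] (min_width=13, slack=2)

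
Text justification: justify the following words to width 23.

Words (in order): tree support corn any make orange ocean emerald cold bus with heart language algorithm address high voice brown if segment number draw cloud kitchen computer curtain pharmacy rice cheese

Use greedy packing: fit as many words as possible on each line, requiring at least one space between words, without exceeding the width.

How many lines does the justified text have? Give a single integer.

Line 1: ['tree', 'support', 'corn', 'any'] (min_width=21, slack=2)
Line 2: ['make', 'orange', 'ocean'] (min_width=17, slack=6)
Line 3: ['emerald', 'cold', 'bus', 'with'] (min_width=21, slack=2)
Line 4: ['heart', 'language'] (min_width=14, slack=9)
Line 5: ['algorithm', 'address', 'high'] (min_width=22, slack=1)
Line 6: ['voice', 'brown', 'if', 'segment'] (min_width=22, slack=1)
Line 7: ['number', 'draw', 'cloud'] (min_width=17, slack=6)
Line 8: ['kitchen', 'computer'] (min_width=16, slack=7)
Line 9: ['curtain', 'pharmacy', 'rice'] (min_width=21, slack=2)
Line 10: ['cheese'] (min_width=6, slack=17)
Total lines: 10

Answer: 10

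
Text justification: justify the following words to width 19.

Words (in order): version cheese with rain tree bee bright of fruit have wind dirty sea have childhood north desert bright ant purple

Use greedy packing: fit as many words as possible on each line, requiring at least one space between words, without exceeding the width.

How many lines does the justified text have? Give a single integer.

Line 1: ['version', 'cheese', 'with'] (min_width=19, slack=0)
Line 2: ['rain', 'tree', 'bee'] (min_width=13, slack=6)
Line 3: ['bright', 'of', 'fruit'] (min_width=15, slack=4)
Line 4: ['have', 'wind', 'dirty', 'sea'] (min_width=19, slack=0)
Line 5: ['have', 'childhood'] (min_width=14, slack=5)
Line 6: ['north', 'desert', 'bright'] (min_width=19, slack=0)
Line 7: ['ant', 'purple'] (min_width=10, slack=9)
Total lines: 7

Answer: 7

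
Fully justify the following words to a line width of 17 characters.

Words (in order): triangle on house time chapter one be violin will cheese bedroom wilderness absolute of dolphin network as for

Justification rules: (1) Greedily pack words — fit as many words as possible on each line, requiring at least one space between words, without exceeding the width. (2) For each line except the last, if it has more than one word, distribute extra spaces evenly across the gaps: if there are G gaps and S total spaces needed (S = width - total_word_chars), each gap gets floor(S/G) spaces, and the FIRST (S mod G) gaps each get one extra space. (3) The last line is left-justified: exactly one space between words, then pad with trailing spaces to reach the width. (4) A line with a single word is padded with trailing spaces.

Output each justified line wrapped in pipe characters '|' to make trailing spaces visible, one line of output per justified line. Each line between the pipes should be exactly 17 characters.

Line 1: ['triangle', 'on', 'house'] (min_width=17, slack=0)
Line 2: ['time', 'chapter', 'one'] (min_width=16, slack=1)
Line 3: ['be', 'violin', 'will'] (min_width=14, slack=3)
Line 4: ['cheese', 'bedroom'] (min_width=14, slack=3)
Line 5: ['wilderness'] (min_width=10, slack=7)
Line 6: ['absolute', 'of'] (min_width=11, slack=6)
Line 7: ['dolphin', 'network'] (min_width=15, slack=2)
Line 8: ['as', 'for'] (min_width=6, slack=11)

Answer: |triangle on house|
|time  chapter one|
|be   violin  will|
|cheese    bedroom|
|wilderness       |
|absolute       of|
|dolphin   network|
|as for           |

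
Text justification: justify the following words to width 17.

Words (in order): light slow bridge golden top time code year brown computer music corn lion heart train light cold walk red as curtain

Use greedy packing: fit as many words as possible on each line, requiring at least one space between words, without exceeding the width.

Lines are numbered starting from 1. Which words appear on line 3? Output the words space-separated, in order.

Line 1: ['light', 'slow', 'bridge'] (min_width=17, slack=0)
Line 2: ['golden', 'top', 'time'] (min_width=15, slack=2)
Line 3: ['code', 'year', 'brown'] (min_width=15, slack=2)
Line 4: ['computer', 'music'] (min_width=14, slack=3)
Line 5: ['corn', 'lion', 'heart'] (min_width=15, slack=2)
Line 6: ['train', 'light', 'cold'] (min_width=16, slack=1)
Line 7: ['walk', 'red', 'as'] (min_width=11, slack=6)
Line 8: ['curtain'] (min_width=7, slack=10)

Answer: code year brown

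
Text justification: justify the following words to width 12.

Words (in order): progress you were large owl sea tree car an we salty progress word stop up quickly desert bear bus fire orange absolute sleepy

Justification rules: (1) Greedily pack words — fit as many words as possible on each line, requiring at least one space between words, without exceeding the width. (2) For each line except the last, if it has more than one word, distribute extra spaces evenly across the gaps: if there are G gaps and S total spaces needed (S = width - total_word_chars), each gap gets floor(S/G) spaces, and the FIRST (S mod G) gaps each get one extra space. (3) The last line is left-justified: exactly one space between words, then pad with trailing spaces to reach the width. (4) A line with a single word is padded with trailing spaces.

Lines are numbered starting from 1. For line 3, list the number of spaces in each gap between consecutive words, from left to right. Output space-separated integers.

Answer: 1 1

Derivation:
Line 1: ['progress', 'you'] (min_width=12, slack=0)
Line 2: ['were', 'large'] (min_width=10, slack=2)
Line 3: ['owl', 'sea', 'tree'] (min_width=12, slack=0)
Line 4: ['car', 'an', 'we'] (min_width=9, slack=3)
Line 5: ['salty'] (min_width=5, slack=7)
Line 6: ['progress'] (min_width=8, slack=4)
Line 7: ['word', 'stop', 'up'] (min_width=12, slack=0)
Line 8: ['quickly'] (min_width=7, slack=5)
Line 9: ['desert', 'bear'] (min_width=11, slack=1)
Line 10: ['bus', 'fire'] (min_width=8, slack=4)
Line 11: ['orange'] (min_width=6, slack=6)
Line 12: ['absolute'] (min_width=8, slack=4)
Line 13: ['sleepy'] (min_width=6, slack=6)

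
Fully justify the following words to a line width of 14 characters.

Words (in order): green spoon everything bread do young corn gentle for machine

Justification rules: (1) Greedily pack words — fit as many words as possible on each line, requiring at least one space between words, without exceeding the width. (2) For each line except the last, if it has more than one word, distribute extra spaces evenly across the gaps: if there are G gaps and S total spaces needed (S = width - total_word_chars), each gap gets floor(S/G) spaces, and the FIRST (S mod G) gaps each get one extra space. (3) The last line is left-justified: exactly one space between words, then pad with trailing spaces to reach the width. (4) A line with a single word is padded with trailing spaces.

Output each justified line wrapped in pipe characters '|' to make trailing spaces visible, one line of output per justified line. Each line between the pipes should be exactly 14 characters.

Answer: |green    spoon|
|everything    |
|bread do young|
|corn    gentle|
|for machine   |

Derivation:
Line 1: ['green', 'spoon'] (min_width=11, slack=3)
Line 2: ['everything'] (min_width=10, slack=4)
Line 3: ['bread', 'do', 'young'] (min_width=14, slack=0)
Line 4: ['corn', 'gentle'] (min_width=11, slack=3)
Line 5: ['for', 'machine'] (min_width=11, slack=3)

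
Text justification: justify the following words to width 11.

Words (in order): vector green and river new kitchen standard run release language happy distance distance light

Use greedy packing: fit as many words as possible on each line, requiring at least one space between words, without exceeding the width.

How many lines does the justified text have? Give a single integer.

Line 1: ['vector'] (min_width=6, slack=5)
Line 2: ['green', 'and'] (min_width=9, slack=2)
Line 3: ['river', 'new'] (min_width=9, slack=2)
Line 4: ['kitchen'] (min_width=7, slack=4)
Line 5: ['standard'] (min_width=8, slack=3)
Line 6: ['run', 'release'] (min_width=11, slack=0)
Line 7: ['language'] (min_width=8, slack=3)
Line 8: ['happy'] (min_width=5, slack=6)
Line 9: ['distance'] (min_width=8, slack=3)
Line 10: ['distance'] (min_width=8, slack=3)
Line 11: ['light'] (min_width=5, slack=6)
Total lines: 11

Answer: 11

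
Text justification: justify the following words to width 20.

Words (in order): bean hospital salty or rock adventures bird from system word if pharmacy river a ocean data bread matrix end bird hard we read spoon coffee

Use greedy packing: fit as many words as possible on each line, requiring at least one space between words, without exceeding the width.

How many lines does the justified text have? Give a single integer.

Answer: 8

Derivation:
Line 1: ['bean', 'hospital', 'salty'] (min_width=19, slack=1)
Line 2: ['or', 'rock', 'adventures'] (min_width=18, slack=2)
Line 3: ['bird', 'from', 'system'] (min_width=16, slack=4)
Line 4: ['word', 'if', 'pharmacy'] (min_width=16, slack=4)
Line 5: ['river', 'a', 'ocean', 'data'] (min_width=18, slack=2)
Line 6: ['bread', 'matrix', 'end'] (min_width=16, slack=4)
Line 7: ['bird', 'hard', 'we', 'read'] (min_width=17, slack=3)
Line 8: ['spoon', 'coffee'] (min_width=12, slack=8)
Total lines: 8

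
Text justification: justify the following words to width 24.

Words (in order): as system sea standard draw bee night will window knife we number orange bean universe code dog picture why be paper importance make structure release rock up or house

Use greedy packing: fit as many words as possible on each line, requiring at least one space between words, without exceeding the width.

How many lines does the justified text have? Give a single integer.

Answer: 8

Derivation:
Line 1: ['as', 'system', 'sea', 'standard'] (min_width=22, slack=2)
Line 2: ['draw', 'bee', 'night', 'will'] (min_width=19, slack=5)
Line 3: ['window', 'knife', 'we', 'number'] (min_width=22, slack=2)
Line 4: ['orange', 'bean', 'universe'] (min_width=20, slack=4)
Line 5: ['code', 'dog', 'picture', 'why', 'be'] (min_width=23, slack=1)
Line 6: ['paper', 'importance', 'make'] (min_width=21, slack=3)
Line 7: ['structure', 'release', 'rock'] (min_width=22, slack=2)
Line 8: ['up', 'or', 'house'] (min_width=11, slack=13)
Total lines: 8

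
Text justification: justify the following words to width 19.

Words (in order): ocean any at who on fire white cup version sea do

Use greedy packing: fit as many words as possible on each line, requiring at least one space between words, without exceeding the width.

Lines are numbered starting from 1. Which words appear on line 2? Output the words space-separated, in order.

Line 1: ['ocean', 'any', 'at', 'who', 'on'] (min_width=19, slack=0)
Line 2: ['fire', 'white', 'cup'] (min_width=14, slack=5)
Line 3: ['version', 'sea', 'do'] (min_width=14, slack=5)

Answer: fire white cup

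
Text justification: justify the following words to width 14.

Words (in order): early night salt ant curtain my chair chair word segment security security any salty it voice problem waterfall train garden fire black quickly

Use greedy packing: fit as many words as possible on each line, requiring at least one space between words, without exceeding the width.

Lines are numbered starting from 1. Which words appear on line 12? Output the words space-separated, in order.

Answer: fire black

Derivation:
Line 1: ['early', 'night'] (min_width=11, slack=3)
Line 2: ['salt', 'ant'] (min_width=8, slack=6)
Line 3: ['curtain', 'my'] (min_width=10, slack=4)
Line 4: ['chair', 'chair'] (min_width=11, slack=3)
Line 5: ['word', 'segment'] (min_width=12, slack=2)
Line 6: ['security'] (min_width=8, slack=6)
Line 7: ['security', 'any'] (min_width=12, slack=2)
Line 8: ['salty', 'it', 'voice'] (min_width=14, slack=0)
Line 9: ['problem'] (min_width=7, slack=7)
Line 10: ['waterfall'] (min_width=9, slack=5)
Line 11: ['train', 'garden'] (min_width=12, slack=2)
Line 12: ['fire', 'black'] (min_width=10, slack=4)
Line 13: ['quickly'] (min_width=7, slack=7)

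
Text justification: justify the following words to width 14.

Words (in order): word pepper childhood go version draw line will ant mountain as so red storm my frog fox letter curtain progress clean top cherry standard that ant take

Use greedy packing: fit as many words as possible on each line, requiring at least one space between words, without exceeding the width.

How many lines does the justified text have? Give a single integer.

Answer: 12

Derivation:
Line 1: ['word', 'pepper'] (min_width=11, slack=3)
Line 2: ['childhood', 'go'] (min_width=12, slack=2)
Line 3: ['version', 'draw'] (min_width=12, slack=2)
Line 4: ['line', 'will', 'ant'] (min_width=13, slack=1)
Line 5: ['mountain', 'as', 'so'] (min_width=14, slack=0)
Line 6: ['red', 'storm', 'my'] (min_width=12, slack=2)
Line 7: ['frog', 'fox'] (min_width=8, slack=6)
Line 8: ['letter', 'curtain'] (min_width=14, slack=0)
Line 9: ['progress', 'clean'] (min_width=14, slack=0)
Line 10: ['top', 'cherry'] (min_width=10, slack=4)
Line 11: ['standard', 'that'] (min_width=13, slack=1)
Line 12: ['ant', 'take'] (min_width=8, slack=6)
Total lines: 12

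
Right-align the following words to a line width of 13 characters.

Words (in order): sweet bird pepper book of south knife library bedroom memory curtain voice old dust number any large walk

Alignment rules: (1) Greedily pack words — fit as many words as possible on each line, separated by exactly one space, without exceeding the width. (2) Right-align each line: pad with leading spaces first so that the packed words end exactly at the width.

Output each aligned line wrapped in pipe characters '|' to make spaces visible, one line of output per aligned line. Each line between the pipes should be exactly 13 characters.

Answer: |   sweet bird|
|  pepper book|
|     of south|
|knife library|
|      bedroom|
|       memory|
|curtain voice|
|     old dust|
|   number any|
|   large walk|

Derivation:
Line 1: ['sweet', 'bird'] (min_width=10, slack=3)
Line 2: ['pepper', 'book'] (min_width=11, slack=2)
Line 3: ['of', 'south'] (min_width=8, slack=5)
Line 4: ['knife', 'library'] (min_width=13, slack=0)
Line 5: ['bedroom'] (min_width=7, slack=6)
Line 6: ['memory'] (min_width=6, slack=7)
Line 7: ['curtain', 'voice'] (min_width=13, slack=0)
Line 8: ['old', 'dust'] (min_width=8, slack=5)
Line 9: ['number', 'any'] (min_width=10, slack=3)
Line 10: ['large', 'walk'] (min_width=10, slack=3)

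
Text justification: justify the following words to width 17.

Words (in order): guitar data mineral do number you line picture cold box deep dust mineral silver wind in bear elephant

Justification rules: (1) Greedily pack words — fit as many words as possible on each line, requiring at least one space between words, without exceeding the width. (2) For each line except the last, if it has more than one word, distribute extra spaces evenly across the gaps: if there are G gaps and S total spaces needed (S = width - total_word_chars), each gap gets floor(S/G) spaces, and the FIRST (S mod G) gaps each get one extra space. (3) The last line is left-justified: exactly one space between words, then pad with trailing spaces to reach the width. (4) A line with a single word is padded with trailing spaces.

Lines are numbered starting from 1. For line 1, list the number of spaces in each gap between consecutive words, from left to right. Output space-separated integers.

Answer: 7

Derivation:
Line 1: ['guitar', 'data'] (min_width=11, slack=6)
Line 2: ['mineral', 'do', 'number'] (min_width=17, slack=0)
Line 3: ['you', 'line', 'picture'] (min_width=16, slack=1)
Line 4: ['cold', 'box', 'deep'] (min_width=13, slack=4)
Line 5: ['dust', 'mineral'] (min_width=12, slack=5)
Line 6: ['silver', 'wind', 'in'] (min_width=14, slack=3)
Line 7: ['bear', 'elephant'] (min_width=13, slack=4)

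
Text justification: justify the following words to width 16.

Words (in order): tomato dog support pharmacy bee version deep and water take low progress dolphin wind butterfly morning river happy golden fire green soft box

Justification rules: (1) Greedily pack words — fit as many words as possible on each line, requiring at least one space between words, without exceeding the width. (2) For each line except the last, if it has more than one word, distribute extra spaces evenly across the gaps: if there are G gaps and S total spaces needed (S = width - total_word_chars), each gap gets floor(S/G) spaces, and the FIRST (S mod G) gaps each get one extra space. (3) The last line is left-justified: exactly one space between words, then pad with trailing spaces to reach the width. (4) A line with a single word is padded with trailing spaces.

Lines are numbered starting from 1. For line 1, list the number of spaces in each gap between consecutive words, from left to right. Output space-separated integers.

Answer: 7

Derivation:
Line 1: ['tomato', 'dog'] (min_width=10, slack=6)
Line 2: ['support', 'pharmacy'] (min_width=16, slack=0)
Line 3: ['bee', 'version', 'deep'] (min_width=16, slack=0)
Line 4: ['and', 'water', 'take'] (min_width=14, slack=2)
Line 5: ['low', 'progress'] (min_width=12, slack=4)
Line 6: ['dolphin', 'wind'] (min_width=12, slack=4)
Line 7: ['butterfly'] (min_width=9, slack=7)
Line 8: ['morning', 'river'] (min_width=13, slack=3)
Line 9: ['happy', 'golden'] (min_width=12, slack=4)
Line 10: ['fire', 'green', 'soft'] (min_width=15, slack=1)
Line 11: ['box'] (min_width=3, slack=13)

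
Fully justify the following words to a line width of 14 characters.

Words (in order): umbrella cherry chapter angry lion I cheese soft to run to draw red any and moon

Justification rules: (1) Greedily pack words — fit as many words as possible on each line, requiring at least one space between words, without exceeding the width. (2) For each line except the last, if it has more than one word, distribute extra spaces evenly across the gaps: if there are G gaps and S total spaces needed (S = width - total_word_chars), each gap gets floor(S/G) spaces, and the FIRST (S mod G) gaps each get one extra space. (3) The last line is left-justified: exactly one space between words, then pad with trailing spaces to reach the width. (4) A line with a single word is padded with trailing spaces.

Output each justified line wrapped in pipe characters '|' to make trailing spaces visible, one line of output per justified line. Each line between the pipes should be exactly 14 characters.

Answer: |umbrella      |
|cherry chapter|
|angry  lion  I|
|cheese soft to|
|run   to  draw|
|red   any  and|
|moon          |

Derivation:
Line 1: ['umbrella'] (min_width=8, slack=6)
Line 2: ['cherry', 'chapter'] (min_width=14, slack=0)
Line 3: ['angry', 'lion', 'I'] (min_width=12, slack=2)
Line 4: ['cheese', 'soft', 'to'] (min_width=14, slack=0)
Line 5: ['run', 'to', 'draw'] (min_width=11, slack=3)
Line 6: ['red', 'any', 'and'] (min_width=11, slack=3)
Line 7: ['moon'] (min_width=4, slack=10)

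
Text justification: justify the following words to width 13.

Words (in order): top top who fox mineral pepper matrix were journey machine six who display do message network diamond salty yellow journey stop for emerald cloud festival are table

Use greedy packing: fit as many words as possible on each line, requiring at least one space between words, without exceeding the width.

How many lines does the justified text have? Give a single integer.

Line 1: ['top', 'top', 'who'] (min_width=11, slack=2)
Line 2: ['fox', 'mineral'] (min_width=11, slack=2)
Line 3: ['pepper', 'matrix'] (min_width=13, slack=0)
Line 4: ['were', 'journey'] (min_width=12, slack=1)
Line 5: ['machine', 'six'] (min_width=11, slack=2)
Line 6: ['who', 'display'] (min_width=11, slack=2)
Line 7: ['do', 'message'] (min_width=10, slack=3)
Line 8: ['network'] (min_width=7, slack=6)
Line 9: ['diamond', 'salty'] (min_width=13, slack=0)
Line 10: ['yellow'] (min_width=6, slack=7)
Line 11: ['journey', 'stop'] (min_width=12, slack=1)
Line 12: ['for', 'emerald'] (min_width=11, slack=2)
Line 13: ['cloud'] (min_width=5, slack=8)
Line 14: ['festival', 'are'] (min_width=12, slack=1)
Line 15: ['table'] (min_width=5, slack=8)
Total lines: 15

Answer: 15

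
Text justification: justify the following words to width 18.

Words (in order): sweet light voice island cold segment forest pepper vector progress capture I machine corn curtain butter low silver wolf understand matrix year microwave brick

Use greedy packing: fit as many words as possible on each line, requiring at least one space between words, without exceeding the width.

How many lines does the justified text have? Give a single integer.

Answer: 11

Derivation:
Line 1: ['sweet', 'light', 'voice'] (min_width=17, slack=1)
Line 2: ['island', 'cold'] (min_width=11, slack=7)
Line 3: ['segment', 'forest'] (min_width=14, slack=4)
Line 4: ['pepper', 'vector'] (min_width=13, slack=5)
Line 5: ['progress', 'capture', 'I'] (min_width=18, slack=0)
Line 6: ['machine', 'corn'] (min_width=12, slack=6)
Line 7: ['curtain', 'butter', 'low'] (min_width=18, slack=0)
Line 8: ['silver', 'wolf'] (min_width=11, slack=7)
Line 9: ['understand', 'matrix'] (min_width=17, slack=1)
Line 10: ['year', 'microwave'] (min_width=14, slack=4)
Line 11: ['brick'] (min_width=5, slack=13)
Total lines: 11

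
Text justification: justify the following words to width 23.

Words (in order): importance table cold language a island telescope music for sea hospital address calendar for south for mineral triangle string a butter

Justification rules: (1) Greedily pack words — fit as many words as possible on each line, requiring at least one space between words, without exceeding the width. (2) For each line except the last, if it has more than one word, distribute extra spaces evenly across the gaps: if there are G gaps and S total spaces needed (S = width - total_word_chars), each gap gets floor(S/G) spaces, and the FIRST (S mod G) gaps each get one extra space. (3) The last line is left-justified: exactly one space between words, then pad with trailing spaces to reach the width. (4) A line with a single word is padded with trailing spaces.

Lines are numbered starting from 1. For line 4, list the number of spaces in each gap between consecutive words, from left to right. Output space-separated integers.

Line 1: ['importance', 'table', 'cold'] (min_width=21, slack=2)
Line 2: ['language', 'a', 'island'] (min_width=17, slack=6)
Line 3: ['telescope', 'music', 'for', 'sea'] (min_width=23, slack=0)
Line 4: ['hospital', 'address'] (min_width=16, slack=7)
Line 5: ['calendar', 'for', 'south', 'for'] (min_width=22, slack=1)
Line 6: ['mineral', 'triangle', 'string'] (min_width=23, slack=0)
Line 7: ['a', 'butter'] (min_width=8, slack=15)

Answer: 8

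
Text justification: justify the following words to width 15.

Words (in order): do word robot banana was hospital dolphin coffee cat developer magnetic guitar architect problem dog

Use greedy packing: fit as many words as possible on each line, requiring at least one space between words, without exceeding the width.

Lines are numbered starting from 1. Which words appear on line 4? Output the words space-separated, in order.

Answer: dolphin coffee

Derivation:
Line 1: ['do', 'word', 'robot'] (min_width=13, slack=2)
Line 2: ['banana', 'was'] (min_width=10, slack=5)
Line 3: ['hospital'] (min_width=8, slack=7)
Line 4: ['dolphin', 'coffee'] (min_width=14, slack=1)
Line 5: ['cat', 'developer'] (min_width=13, slack=2)
Line 6: ['magnetic', 'guitar'] (min_width=15, slack=0)
Line 7: ['architect'] (min_width=9, slack=6)
Line 8: ['problem', 'dog'] (min_width=11, slack=4)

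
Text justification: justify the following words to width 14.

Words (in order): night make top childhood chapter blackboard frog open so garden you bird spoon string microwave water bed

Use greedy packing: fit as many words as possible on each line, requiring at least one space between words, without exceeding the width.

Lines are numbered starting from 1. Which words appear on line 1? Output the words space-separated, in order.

Answer: night make top

Derivation:
Line 1: ['night', 'make', 'top'] (min_width=14, slack=0)
Line 2: ['childhood'] (min_width=9, slack=5)
Line 3: ['chapter'] (min_width=7, slack=7)
Line 4: ['blackboard'] (min_width=10, slack=4)
Line 5: ['frog', 'open', 'so'] (min_width=12, slack=2)
Line 6: ['garden', 'you'] (min_width=10, slack=4)
Line 7: ['bird', 'spoon'] (min_width=10, slack=4)
Line 8: ['string'] (min_width=6, slack=8)
Line 9: ['microwave'] (min_width=9, slack=5)
Line 10: ['water', 'bed'] (min_width=9, slack=5)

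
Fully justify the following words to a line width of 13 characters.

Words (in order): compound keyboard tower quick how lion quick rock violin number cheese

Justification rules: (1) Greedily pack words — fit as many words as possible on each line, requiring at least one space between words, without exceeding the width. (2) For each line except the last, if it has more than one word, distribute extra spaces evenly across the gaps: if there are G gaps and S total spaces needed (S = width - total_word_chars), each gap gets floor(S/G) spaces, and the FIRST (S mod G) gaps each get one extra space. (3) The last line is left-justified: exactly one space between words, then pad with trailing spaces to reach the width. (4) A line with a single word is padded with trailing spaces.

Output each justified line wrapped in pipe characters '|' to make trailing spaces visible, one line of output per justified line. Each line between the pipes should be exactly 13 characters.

Line 1: ['compound'] (min_width=8, slack=5)
Line 2: ['keyboard'] (min_width=8, slack=5)
Line 3: ['tower', 'quick'] (min_width=11, slack=2)
Line 4: ['how', 'lion'] (min_width=8, slack=5)
Line 5: ['quick', 'rock'] (min_width=10, slack=3)
Line 6: ['violin', 'number'] (min_width=13, slack=0)
Line 7: ['cheese'] (min_width=6, slack=7)

Answer: |compound     |
|keyboard     |
|tower   quick|
|how      lion|
|quick    rock|
|violin number|
|cheese       |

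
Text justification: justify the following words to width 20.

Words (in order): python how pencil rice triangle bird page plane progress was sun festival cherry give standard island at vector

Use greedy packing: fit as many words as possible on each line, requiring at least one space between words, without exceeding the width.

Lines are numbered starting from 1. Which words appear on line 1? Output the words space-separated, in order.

Line 1: ['python', 'how', 'pencil'] (min_width=17, slack=3)
Line 2: ['rice', 'triangle', 'bird'] (min_width=18, slack=2)
Line 3: ['page', 'plane', 'progress'] (min_width=19, slack=1)
Line 4: ['was', 'sun', 'festival'] (min_width=16, slack=4)
Line 5: ['cherry', 'give', 'standard'] (min_width=20, slack=0)
Line 6: ['island', 'at', 'vector'] (min_width=16, slack=4)

Answer: python how pencil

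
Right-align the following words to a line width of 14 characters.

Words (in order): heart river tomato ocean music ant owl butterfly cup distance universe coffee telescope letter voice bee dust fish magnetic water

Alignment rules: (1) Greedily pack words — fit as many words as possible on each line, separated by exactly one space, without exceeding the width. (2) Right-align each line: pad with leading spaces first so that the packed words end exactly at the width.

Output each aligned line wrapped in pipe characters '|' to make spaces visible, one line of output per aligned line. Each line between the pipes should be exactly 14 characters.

Answer: |   heart river|
|  tomato ocean|
| music ant owl|
| butterfly cup|
|      distance|
|      universe|
|        coffee|
|     telescope|
|  letter voice|
| bee dust fish|
|magnetic water|

Derivation:
Line 1: ['heart', 'river'] (min_width=11, slack=3)
Line 2: ['tomato', 'ocean'] (min_width=12, slack=2)
Line 3: ['music', 'ant', 'owl'] (min_width=13, slack=1)
Line 4: ['butterfly', 'cup'] (min_width=13, slack=1)
Line 5: ['distance'] (min_width=8, slack=6)
Line 6: ['universe'] (min_width=8, slack=6)
Line 7: ['coffee'] (min_width=6, slack=8)
Line 8: ['telescope'] (min_width=9, slack=5)
Line 9: ['letter', 'voice'] (min_width=12, slack=2)
Line 10: ['bee', 'dust', 'fish'] (min_width=13, slack=1)
Line 11: ['magnetic', 'water'] (min_width=14, slack=0)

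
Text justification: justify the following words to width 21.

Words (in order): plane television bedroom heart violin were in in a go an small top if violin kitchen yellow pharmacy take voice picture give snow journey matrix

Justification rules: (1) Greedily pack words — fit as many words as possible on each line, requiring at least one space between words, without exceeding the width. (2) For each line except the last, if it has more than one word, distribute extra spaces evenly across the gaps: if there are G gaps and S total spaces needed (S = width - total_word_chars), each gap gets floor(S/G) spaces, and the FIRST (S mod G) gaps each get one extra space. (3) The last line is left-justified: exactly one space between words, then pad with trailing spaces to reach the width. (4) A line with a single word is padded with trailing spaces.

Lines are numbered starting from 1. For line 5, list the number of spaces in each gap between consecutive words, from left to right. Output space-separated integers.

Answer: 8

Derivation:
Line 1: ['plane', 'television'] (min_width=16, slack=5)
Line 2: ['bedroom', 'heart', 'violin'] (min_width=20, slack=1)
Line 3: ['were', 'in', 'in', 'a', 'go', 'an'] (min_width=18, slack=3)
Line 4: ['small', 'top', 'if', 'violin'] (min_width=19, slack=2)
Line 5: ['kitchen', 'yellow'] (min_width=14, slack=7)
Line 6: ['pharmacy', 'take', 'voice'] (min_width=19, slack=2)
Line 7: ['picture', 'give', 'snow'] (min_width=17, slack=4)
Line 8: ['journey', 'matrix'] (min_width=14, slack=7)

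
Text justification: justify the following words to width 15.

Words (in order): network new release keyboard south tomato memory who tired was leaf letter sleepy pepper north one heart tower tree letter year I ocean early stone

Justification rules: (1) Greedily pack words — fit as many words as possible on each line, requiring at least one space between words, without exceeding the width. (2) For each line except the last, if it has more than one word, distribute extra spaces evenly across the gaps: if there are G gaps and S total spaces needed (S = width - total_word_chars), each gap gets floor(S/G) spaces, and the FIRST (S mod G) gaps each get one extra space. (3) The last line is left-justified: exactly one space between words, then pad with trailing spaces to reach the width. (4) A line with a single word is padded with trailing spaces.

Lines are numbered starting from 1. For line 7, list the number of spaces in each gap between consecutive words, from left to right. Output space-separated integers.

Answer: 3

Derivation:
Line 1: ['network', 'new'] (min_width=11, slack=4)
Line 2: ['release'] (min_width=7, slack=8)
Line 3: ['keyboard', 'south'] (min_width=14, slack=1)
Line 4: ['tomato', 'memory'] (min_width=13, slack=2)
Line 5: ['who', 'tired', 'was'] (min_width=13, slack=2)
Line 6: ['leaf', 'letter'] (min_width=11, slack=4)
Line 7: ['sleepy', 'pepper'] (min_width=13, slack=2)
Line 8: ['north', 'one', 'heart'] (min_width=15, slack=0)
Line 9: ['tower', 'tree'] (min_width=10, slack=5)
Line 10: ['letter', 'year', 'I'] (min_width=13, slack=2)
Line 11: ['ocean', 'early'] (min_width=11, slack=4)
Line 12: ['stone'] (min_width=5, slack=10)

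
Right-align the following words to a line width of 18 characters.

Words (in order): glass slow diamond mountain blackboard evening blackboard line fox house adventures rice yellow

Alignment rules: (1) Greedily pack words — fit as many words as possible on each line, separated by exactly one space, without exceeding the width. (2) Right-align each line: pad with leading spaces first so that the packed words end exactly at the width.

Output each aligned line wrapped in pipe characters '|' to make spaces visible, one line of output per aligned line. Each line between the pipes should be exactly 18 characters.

Line 1: ['glass', 'slow', 'diamond'] (min_width=18, slack=0)
Line 2: ['mountain'] (min_width=8, slack=10)
Line 3: ['blackboard', 'evening'] (min_width=18, slack=0)
Line 4: ['blackboard', 'line'] (min_width=15, slack=3)
Line 5: ['fox', 'house'] (min_width=9, slack=9)
Line 6: ['adventures', 'rice'] (min_width=15, slack=3)
Line 7: ['yellow'] (min_width=6, slack=12)

Answer: |glass slow diamond|
|          mountain|
|blackboard evening|
|   blackboard line|
|         fox house|
|   adventures rice|
|            yellow|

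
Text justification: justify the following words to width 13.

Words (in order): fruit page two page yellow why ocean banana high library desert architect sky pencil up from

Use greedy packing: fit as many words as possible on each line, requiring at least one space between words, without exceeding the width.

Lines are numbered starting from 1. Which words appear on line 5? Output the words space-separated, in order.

Answer: high library

Derivation:
Line 1: ['fruit', 'page'] (min_width=10, slack=3)
Line 2: ['two', 'page'] (min_width=8, slack=5)
Line 3: ['yellow', 'why'] (min_width=10, slack=3)
Line 4: ['ocean', 'banana'] (min_width=12, slack=1)
Line 5: ['high', 'library'] (min_width=12, slack=1)
Line 6: ['desert'] (min_width=6, slack=7)
Line 7: ['architect', 'sky'] (min_width=13, slack=0)
Line 8: ['pencil', 'up'] (min_width=9, slack=4)
Line 9: ['from'] (min_width=4, slack=9)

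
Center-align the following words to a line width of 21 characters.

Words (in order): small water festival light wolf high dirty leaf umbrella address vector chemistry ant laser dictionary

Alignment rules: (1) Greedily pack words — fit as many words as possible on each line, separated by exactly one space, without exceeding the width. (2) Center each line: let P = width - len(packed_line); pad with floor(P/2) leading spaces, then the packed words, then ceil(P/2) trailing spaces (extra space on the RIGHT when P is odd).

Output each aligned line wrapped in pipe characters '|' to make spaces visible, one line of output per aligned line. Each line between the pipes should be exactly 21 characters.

Line 1: ['small', 'water', 'festival'] (min_width=20, slack=1)
Line 2: ['light', 'wolf', 'high', 'dirty'] (min_width=21, slack=0)
Line 3: ['leaf', 'umbrella', 'address'] (min_width=21, slack=0)
Line 4: ['vector', 'chemistry', 'ant'] (min_width=20, slack=1)
Line 5: ['laser', 'dictionary'] (min_width=16, slack=5)

Answer: |small water festival |
|light wolf high dirty|
|leaf umbrella address|
|vector chemistry ant |
|  laser dictionary   |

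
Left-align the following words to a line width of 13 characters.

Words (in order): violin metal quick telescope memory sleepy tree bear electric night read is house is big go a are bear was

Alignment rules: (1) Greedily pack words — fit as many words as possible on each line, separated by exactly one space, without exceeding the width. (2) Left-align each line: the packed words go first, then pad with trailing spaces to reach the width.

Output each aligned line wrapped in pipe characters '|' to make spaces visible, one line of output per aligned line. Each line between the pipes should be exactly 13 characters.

Answer: |violin metal |
|quick        |
|telescope    |
|memory sleepy|
|tree bear    |
|electric     |
|night read is|
|house is big |
|go a are bear|
|was          |

Derivation:
Line 1: ['violin', 'metal'] (min_width=12, slack=1)
Line 2: ['quick'] (min_width=5, slack=8)
Line 3: ['telescope'] (min_width=9, slack=4)
Line 4: ['memory', 'sleepy'] (min_width=13, slack=0)
Line 5: ['tree', 'bear'] (min_width=9, slack=4)
Line 6: ['electric'] (min_width=8, slack=5)
Line 7: ['night', 'read', 'is'] (min_width=13, slack=0)
Line 8: ['house', 'is', 'big'] (min_width=12, slack=1)
Line 9: ['go', 'a', 'are', 'bear'] (min_width=13, slack=0)
Line 10: ['was'] (min_width=3, slack=10)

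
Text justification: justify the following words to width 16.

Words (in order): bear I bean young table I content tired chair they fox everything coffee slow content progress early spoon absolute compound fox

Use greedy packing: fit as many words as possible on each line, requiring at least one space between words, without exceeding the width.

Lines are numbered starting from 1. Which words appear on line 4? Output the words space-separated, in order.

Line 1: ['bear', 'I', 'bean'] (min_width=11, slack=5)
Line 2: ['young', 'table', 'I'] (min_width=13, slack=3)
Line 3: ['content', 'tired'] (min_width=13, slack=3)
Line 4: ['chair', 'they', 'fox'] (min_width=14, slack=2)
Line 5: ['everything'] (min_width=10, slack=6)
Line 6: ['coffee', 'slow'] (min_width=11, slack=5)
Line 7: ['content', 'progress'] (min_width=16, slack=0)
Line 8: ['early', 'spoon'] (min_width=11, slack=5)
Line 9: ['absolute'] (min_width=8, slack=8)
Line 10: ['compound', 'fox'] (min_width=12, slack=4)

Answer: chair they fox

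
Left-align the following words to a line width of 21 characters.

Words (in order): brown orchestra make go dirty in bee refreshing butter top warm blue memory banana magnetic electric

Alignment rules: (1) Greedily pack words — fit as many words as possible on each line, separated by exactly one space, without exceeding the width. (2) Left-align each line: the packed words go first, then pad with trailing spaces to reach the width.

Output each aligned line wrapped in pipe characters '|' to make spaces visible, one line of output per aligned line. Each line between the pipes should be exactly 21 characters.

Line 1: ['brown', 'orchestra', 'make'] (min_width=20, slack=1)
Line 2: ['go', 'dirty', 'in', 'bee'] (min_width=15, slack=6)
Line 3: ['refreshing', 'butter', 'top'] (min_width=21, slack=0)
Line 4: ['warm', 'blue', 'memory'] (min_width=16, slack=5)
Line 5: ['banana', 'magnetic'] (min_width=15, slack=6)
Line 6: ['electric'] (min_width=8, slack=13)

Answer: |brown orchestra make |
|go dirty in bee      |
|refreshing butter top|
|warm blue memory     |
|banana magnetic      |
|electric             |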